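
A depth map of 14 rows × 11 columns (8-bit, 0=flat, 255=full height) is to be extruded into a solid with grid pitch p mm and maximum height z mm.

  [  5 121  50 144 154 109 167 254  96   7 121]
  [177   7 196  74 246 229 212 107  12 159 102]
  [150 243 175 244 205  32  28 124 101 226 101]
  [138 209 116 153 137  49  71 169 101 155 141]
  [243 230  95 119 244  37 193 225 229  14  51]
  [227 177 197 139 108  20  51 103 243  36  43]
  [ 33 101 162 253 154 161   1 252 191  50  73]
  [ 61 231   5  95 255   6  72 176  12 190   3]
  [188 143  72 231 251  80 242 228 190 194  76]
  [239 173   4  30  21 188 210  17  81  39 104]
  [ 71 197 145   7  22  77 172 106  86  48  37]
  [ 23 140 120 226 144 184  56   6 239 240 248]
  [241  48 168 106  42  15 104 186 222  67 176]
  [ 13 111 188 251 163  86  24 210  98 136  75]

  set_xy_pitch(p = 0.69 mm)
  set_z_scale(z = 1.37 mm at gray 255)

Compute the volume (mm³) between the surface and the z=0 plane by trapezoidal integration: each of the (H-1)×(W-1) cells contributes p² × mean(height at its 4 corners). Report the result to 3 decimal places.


43.190

height_mm = gray/255 × 1.37; cell vol = 0.69² × mean(4 corners)
unit = 0.69² × 1.37 / (4×255) = 0.000639468 mm³ per gray-sum
row 0: Σ corner-gray over 10 cells = 5093  → 3.2568
row 1: Σ corner-gray over 10 cells = 5770  → 3.6897
row 2: Σ corner-gray over 10 cells = 5606  → 3.5849
row 3: Σ corner-gray over 10 cells = 5665  → 3.6226
row 4: Σ corner-gray over 10 cells = 5484  → 3.5068
row 5: Σ corner-gray over 10 cells = 5174  → 3.3086
row 6: Σ corner-gray over 10 cells = 4904  → 3.1359
row 7: Σ corner-gray over 10 cells = 5674  → 3.6283
row 8: Σ corner-gray over 10 cells = 5395  → 3.4499
row 9: Σ corner-gray over 10 cells = 3697  → 2.3641
row 10: Σ corner-gray over 10 cells = 4809  → 3.0752
row 11: Σ corner-gray over 10 cells = 5314  → 3.3981
row 12: Σ corner-gray over 10 cells = 4955  → 3.1686
Σ rows: total corner-gray = 67540  → 43.1896 mm³


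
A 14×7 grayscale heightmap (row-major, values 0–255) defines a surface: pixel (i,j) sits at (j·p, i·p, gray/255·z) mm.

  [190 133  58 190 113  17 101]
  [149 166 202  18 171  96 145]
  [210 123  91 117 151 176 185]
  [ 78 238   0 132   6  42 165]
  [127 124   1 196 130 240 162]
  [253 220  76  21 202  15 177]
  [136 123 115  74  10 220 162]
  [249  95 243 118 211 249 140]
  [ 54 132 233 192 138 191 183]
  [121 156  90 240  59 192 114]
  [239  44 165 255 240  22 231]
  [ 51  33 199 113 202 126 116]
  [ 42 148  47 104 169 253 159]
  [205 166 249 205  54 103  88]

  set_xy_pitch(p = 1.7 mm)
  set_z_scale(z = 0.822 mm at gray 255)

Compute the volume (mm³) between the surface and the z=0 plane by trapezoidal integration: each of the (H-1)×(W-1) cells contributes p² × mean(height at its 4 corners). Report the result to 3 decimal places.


100.324

height_mm = gray/255 × 0.822; cell vol = 1.7² × mean(4 corners)
unit = 1.7² × 0.822 / (4×255) = 0.002329 mm³ per gray-sum
row 0: Σ corner-gray over 6 cells = 2913  → 6.7844
row 1: Σ corner-gray over 6 cells = 3311  → 7.7113
row 2: Σ corner-gray over 6 cells = 2790  → 6.4979
row 3: Σ corner-gray over 6 cells = 2750  → 6.4047
row 4: Σ corner-gray over 6 cells = 3169  → 7.3806
row 5: Σ corner-gray over 6 cells = 2880  → 6.7075
row 6: Σ corner-gray over 6 cells = 3603  → 8.3914
row 7: Σ corner-gray over 6 cells = 4230  → 9.8517
row 8: Σ corner-gray over 6 cells = 3718  → 8.6592
row 9: Σ corner-gray over 6 cells = 3631  → 8.4566
row 10: Σ corner-gray over 6 cells = 3435  → 8.0001
row 11: Σ corner-gray over 6 cells = 3156  → 7.3503
row 12: Σ corner-gray over 6 cells = 3490  → 8.1282
Σ rows: total corner-gray = 43076  → 100.3240 mm³


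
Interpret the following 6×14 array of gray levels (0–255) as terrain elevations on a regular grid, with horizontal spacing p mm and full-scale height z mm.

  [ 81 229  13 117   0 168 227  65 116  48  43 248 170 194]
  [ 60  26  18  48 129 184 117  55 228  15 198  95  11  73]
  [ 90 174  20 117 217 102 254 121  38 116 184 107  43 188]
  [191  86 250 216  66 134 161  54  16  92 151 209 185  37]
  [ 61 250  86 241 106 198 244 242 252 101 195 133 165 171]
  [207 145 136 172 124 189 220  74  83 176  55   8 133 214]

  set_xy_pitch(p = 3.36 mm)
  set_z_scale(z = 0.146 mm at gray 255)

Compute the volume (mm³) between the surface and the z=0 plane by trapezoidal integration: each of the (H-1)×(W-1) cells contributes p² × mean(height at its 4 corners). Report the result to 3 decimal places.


height_mm = gray/255 × 0.146; cell vol = 3.36² × mean(4 corners)
unit = 3.36² × 0.146 / (4×255) = 0.00161596 mm³ per gray-sum
row 0: Σ corner-gray over 13 cells = 5544  → 8.9589
row 1: Σ corner-gray over 13 cells = 5645  → 9.1221
row 2: Σ corner-gray over 13 cells = 6732  → 10.8787
row 3: Σ corner-gray over 13 cells = 8126  → 13.1313
row 4: Σ corner-gray over 13 cells = 8109  → 13.1038
Σ rows: total corner-gray = 34156  → 55.1948 mm³

55.195


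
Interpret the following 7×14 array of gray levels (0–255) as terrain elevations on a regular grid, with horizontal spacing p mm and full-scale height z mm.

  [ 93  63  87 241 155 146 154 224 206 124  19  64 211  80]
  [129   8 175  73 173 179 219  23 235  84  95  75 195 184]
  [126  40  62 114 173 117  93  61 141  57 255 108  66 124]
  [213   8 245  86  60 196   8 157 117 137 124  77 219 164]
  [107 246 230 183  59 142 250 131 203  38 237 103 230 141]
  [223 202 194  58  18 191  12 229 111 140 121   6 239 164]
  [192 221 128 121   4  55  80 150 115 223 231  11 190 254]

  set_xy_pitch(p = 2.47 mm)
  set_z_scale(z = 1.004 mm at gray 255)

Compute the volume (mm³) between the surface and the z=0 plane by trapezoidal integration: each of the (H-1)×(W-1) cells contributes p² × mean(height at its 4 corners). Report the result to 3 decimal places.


249.378

height_mm = gray/255 × 1.004; cell vol = 2.47² × mean(4 corners)
unit = 2.47² × 1.004 / (4×255) = 0.0060052 mm³ per gray-sum
row 0: Σ corner-gray over 13 cells = 6942  → 41.6881
row 1: Σ corner-gray over 13 cells = 6205  → 37.2623
row 2: Σ corner-gray over 13 cells = 6069  → 36.4456
row 3: Σ corner-gray over 13 cells = 7597  → 45.6215
row 4: Σ corner-gray over 13 cells = 7781  → 46.7265
row 5: Σ corner-gray over 13 cells = 6933  → 41.6340
Σ rows: total corner-gray = 41527  → 249.3779 mm³


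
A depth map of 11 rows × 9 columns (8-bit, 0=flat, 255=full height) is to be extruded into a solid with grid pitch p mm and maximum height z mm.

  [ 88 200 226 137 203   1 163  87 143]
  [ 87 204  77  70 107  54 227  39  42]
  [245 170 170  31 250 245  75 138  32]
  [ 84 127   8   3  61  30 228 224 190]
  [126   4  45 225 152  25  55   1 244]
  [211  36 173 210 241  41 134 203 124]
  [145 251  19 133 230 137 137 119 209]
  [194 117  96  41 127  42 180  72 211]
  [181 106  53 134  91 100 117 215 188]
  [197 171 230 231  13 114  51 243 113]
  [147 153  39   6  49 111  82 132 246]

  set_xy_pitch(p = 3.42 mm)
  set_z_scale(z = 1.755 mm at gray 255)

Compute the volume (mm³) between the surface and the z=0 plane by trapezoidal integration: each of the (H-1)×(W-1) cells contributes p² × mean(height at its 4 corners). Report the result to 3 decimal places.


height_mm = gray/255 × 1.755; cell vol = 3.42² × mean(4 corners)
unit = 3.42² × 1.755 / (4×255) = 0.0201247 mm³ per gray-sum
row 0: Σ corner-gray over 8 cells = 3950  → 79.4925
row 1: Σ corner-gray over 8 cells = 4120  → 82.9137
row 2: Σ corner-gray over 8 cells = 4071  → 81.9276
row 3: Σ corner-gray over 8 cells = 3020  → 60.7766
row 4: Σ corner-gray over 8 cells = 3795  → 76.3732
row 5: Σ corner-gray over 8 cells = 4817  → 96.9406
row 6: Σ corner-gray over 8 cells = 4161  → 83.7388
row 7: Σ corner-gray over 8 cells = 3756  → 75.5883
row 8: Σ corner-gray over 8 cells = 4417  → 88.8907
row 9: Σ corner-gray over 8 cells = 3953  → 79.5529
Σ rows: total corner-gray = 40060  → 806.1950 mm³

806.195


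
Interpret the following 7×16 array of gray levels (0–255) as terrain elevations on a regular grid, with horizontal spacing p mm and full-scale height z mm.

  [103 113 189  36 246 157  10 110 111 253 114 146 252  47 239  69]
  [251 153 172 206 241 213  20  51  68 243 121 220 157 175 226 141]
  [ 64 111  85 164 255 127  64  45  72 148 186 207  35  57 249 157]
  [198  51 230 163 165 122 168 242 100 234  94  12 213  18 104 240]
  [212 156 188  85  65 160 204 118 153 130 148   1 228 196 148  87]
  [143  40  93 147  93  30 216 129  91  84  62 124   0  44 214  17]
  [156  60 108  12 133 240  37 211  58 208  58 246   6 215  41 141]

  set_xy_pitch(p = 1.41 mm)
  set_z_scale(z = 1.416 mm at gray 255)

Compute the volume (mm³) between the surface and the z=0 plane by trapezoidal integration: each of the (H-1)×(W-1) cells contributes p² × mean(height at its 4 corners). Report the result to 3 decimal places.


height_mm = gray/255 × 1.416; cell vol = 1.41² × mean(4 corners)
unit = 1.41² × 1.416 / (4×255) = 0.00275995 mm³ per gray-sum
row 0: Σ corner-gray over 15 cells = 9142  → 25.2315
row 1: Σ corner-gray over 15 cells = 8755  → 24.1634
row 2: Σ corner-gray over 15 cells = 8101  → 22.3584
row 3: Σ corner-gray over 15 cells = 8529  → 23.5396
row 4: Σ corner-gray over 15 cells = 7153  → 19.7419
row 5: Σ corner-gray over 15 cells = 6457  → 17.8210
Σ rows: total corner-gray = 48137  → 132.8557 mm³

132.856


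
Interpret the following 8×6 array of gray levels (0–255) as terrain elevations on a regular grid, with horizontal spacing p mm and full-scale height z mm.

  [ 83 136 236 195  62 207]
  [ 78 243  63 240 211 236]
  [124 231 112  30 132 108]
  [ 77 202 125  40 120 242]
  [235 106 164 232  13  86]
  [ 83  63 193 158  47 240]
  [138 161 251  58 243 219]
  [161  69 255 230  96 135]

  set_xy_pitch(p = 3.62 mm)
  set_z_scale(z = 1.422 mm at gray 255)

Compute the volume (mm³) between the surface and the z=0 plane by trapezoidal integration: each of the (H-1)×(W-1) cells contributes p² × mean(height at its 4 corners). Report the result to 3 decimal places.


height_mm = gray/255 × 1.422; cell vol = 3.62² × mean(4 corners)
unit = 3.62² × 1.422 / (4×255) = 0.0182691 mm³ per gray-sum
row 0: Σ corner-gray over 5 cells = 3376  → 61.6764
row 1: Σ corner-gray over 5 cells = 3070  → 56.0861
row 2: Σ corner-gray over 5 cells = 2535  → 46.3121
row 3: Σ corner-gray over 5 cells = 2644  → 48.3034
row 4: Σ corner-gray over 5 cells = 2596  → 47.4265
row 5: Σ corner-gray over 5 cells = 3028  → 55.3188
row 6: Σ corner-gray over 5 cells = 3379  → 61.7312
Σ rows: total corner-gray = 20628  → 376.8545 mm³

376.854


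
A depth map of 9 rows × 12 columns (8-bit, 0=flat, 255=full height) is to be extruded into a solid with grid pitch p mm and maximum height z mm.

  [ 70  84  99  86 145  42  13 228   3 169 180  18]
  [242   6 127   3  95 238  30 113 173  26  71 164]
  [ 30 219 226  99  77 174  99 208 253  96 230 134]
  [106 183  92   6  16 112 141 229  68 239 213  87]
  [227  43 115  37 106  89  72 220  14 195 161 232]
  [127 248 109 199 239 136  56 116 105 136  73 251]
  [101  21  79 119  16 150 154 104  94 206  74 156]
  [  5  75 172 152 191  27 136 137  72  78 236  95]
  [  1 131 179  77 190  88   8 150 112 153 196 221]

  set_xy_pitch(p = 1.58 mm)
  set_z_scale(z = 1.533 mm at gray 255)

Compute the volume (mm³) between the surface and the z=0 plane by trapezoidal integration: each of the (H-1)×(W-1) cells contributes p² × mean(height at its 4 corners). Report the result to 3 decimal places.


162.782

height_mm = gray/255 × 1.533; cell vol = 1.58² × mean(4 corners)
unit = 1.58² × 1.533 / (4×255) = 0.00375194 mm³ per gray-sum
row 0: Σ corner-gray over 11 cells = 4356  → 16.3435
row 1: Σ corner-gray over 11 cells = 5696  → 21.3711
row 2: Σ corner-gray over 11 cells = 6317  → 23.7010
row 3: Σ corner-gray over 11 cells = 5354  → 20.0879
row 4: Σ corner-gray over 11 cells = 5775  → 21.6675
row 5: Σ corner-gray over 11 cells = 5503  → 20.6469
row 6: Σ corner-gray over 11 cells = 4943  → 18.5459
row 7: Σ corner-gray over 11 cells = 5442  → 20.4181
Σ rows: total corner-gray = 43386  → 162.7818 mm³


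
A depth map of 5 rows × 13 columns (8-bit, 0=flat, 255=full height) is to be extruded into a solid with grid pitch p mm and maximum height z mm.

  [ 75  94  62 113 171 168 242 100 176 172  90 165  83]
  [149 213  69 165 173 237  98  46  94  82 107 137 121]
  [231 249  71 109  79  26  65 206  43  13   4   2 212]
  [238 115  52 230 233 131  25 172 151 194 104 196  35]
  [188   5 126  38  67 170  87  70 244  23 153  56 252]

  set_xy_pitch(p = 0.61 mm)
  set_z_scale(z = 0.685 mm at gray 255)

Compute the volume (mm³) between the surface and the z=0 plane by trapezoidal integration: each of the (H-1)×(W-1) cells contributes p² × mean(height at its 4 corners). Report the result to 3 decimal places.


5.827

height_mm = gray/255 × 0.685; cell vol = 0.61² × mean(4 corners)
unit = 0.61² × 0.685 / (4×255) = 0.000249891 mm³ per gray-sum
row 0: Σ corner-gray over 12 cells = 6376  → 1.5933
row 1: Σ corner-gray over 12 cells = 5289  → 1.3217
row 2: Σ corner-gray over 12 cells = 5656  → 1.4134
row 3: Σ corner-gray over 12 cells = 5997  → 1.4986
Σ rows: total corner-gray = 23318  → 5.8270 mm³


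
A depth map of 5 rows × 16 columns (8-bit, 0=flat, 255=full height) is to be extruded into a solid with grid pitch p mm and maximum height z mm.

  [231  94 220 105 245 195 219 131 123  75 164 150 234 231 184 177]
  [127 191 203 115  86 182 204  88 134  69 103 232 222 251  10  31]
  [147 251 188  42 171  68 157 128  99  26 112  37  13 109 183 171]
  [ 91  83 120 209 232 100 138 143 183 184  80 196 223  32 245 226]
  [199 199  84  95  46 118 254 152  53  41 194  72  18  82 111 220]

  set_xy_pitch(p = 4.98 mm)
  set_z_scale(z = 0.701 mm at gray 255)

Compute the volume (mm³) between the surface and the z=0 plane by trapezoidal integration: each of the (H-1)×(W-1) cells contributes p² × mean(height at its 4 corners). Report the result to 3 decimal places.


571.986

height_mm = gray/255 × 0.701; cell vol = 4.98² × mean(4 corners)
unit = 4.98² × 0.701 / (4×255) = 0.0170442 mm³ per gray-sum
row 0: Σ corner-gray over 15 cells = 9486  → 161.6812
row 1: Σ corner-gray over 15 cells = 7824  → 133.3538
row 2: Σ corner-gray over 15 cells = 8139  → 138.7227
row 3: Σ corner-gray over 15 cells = 8110  → 138.2284
Σ rows: total corner-gray = 33559  → 571.9862 mm³


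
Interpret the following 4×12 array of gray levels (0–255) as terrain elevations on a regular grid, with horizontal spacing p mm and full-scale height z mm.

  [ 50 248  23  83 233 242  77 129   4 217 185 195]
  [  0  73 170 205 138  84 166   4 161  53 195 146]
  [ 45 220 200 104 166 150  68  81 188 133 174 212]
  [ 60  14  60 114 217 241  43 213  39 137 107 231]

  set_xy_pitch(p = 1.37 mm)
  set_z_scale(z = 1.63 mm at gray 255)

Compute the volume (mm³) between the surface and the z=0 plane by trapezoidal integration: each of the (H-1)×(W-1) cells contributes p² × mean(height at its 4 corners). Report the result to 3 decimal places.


52.567

height_mm = gray/255 × 1.63; cell vol = 1.37² × mean(4 corners)
unit = 1.37² × 1.63 / (4×255) = 0.00299936 mm³ per gray-sum
row 0: Σ corner-gray over 11 cells = 5771  → 17.3093
row 1: Σ corner-gray over 11 cells = 5869  → 17.6032
row 2: Σ corner-gray over 11 cells = 5886  → 17.6542
Σ rows: total corner-gray = 17526  → 52.5668 mm³


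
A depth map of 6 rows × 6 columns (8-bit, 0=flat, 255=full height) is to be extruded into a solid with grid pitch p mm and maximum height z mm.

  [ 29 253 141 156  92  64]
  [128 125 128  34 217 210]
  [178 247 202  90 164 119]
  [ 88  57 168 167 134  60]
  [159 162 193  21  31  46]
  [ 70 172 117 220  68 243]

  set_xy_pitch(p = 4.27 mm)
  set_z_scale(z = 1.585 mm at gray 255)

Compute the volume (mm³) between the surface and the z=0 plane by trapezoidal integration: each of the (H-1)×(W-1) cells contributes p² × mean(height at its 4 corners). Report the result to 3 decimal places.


height_mm = gray/255 × 1.585; cell vol = 4.27² × mean(4 corners)
unit = 4.27² × 1.585 / (4×255) = 0.0283325 mm³ per gray-sum
row 0: Σ corner-gray over 5 cells = 2723  → 77.1494
row 1: Σ corner-gray over 5 cells = 3049  → 86.3858
row 2: Σ corner-gray over 5 cells = 2903  → 82.2492
row 3: Σ corner-gray over 5 cells = 2219  → 62.8698
row 4: Σ corner-gray over 5 cells = 2486  → 70.4346
Σ rows: total corner-gray = 13380  → 379.0888 mm³

379.089


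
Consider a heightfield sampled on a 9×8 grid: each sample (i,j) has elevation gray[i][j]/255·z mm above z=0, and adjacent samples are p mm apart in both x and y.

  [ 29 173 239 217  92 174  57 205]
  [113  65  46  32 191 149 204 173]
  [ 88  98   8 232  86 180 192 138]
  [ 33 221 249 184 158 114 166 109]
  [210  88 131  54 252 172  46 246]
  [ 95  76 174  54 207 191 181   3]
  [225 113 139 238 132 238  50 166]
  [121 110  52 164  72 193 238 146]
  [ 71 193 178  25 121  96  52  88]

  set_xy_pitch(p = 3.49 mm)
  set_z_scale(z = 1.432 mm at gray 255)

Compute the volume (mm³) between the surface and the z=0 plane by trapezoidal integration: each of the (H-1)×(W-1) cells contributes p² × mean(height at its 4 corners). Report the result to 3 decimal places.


height_mm = gray/255 × 1.432; cell vol = 3.49² × mean(4 corners)
unit = 3.49² × 1.432 / (4×255) = 0.0170999 mm³ per gray-sum
row 0: Σ corner-gray over 7 cells = 3798  → 64.9454
row 1: Σ corner-gray over 7 cells = 3478  → 59.4735
row 2: Σ corner-gray over 7 cells = 4144  → 70.8620
row 3: Σ corner-gray over 7 cells = 4268  → 72.9824
row 4: Σ corner-gray over 7 cells = 3806  → 65.0822
row 5: Σ corner-gray over 7 cells = 4075  → 69.6821
row 6: Σ corner-gray over 7 cells = 4136  → 70.7252
row 7: Σ corner-gray over 7 cells = 3414  → 58.3791
Σ rows: total corner-gray = 31119  → 532.1319 mm³

532.132


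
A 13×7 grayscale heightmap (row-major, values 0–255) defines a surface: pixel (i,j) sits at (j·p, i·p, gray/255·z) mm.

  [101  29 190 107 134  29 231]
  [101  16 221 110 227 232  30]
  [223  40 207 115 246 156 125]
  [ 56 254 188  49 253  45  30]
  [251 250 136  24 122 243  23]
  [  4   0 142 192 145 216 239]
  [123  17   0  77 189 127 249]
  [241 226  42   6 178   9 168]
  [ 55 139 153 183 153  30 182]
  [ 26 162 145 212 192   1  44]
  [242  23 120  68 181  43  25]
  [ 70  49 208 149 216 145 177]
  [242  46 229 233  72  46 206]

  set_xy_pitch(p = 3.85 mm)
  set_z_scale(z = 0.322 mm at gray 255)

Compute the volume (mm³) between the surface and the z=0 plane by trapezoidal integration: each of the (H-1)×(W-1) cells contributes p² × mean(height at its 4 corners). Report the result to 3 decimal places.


height_mm = gray/255 × 0.322; cell vol = 3.85² × mean(4 corners)
unit = 3.85² × 0.322 / (4×255) = 0.00467926 mm³ per gray-sum
row 0: Σ corner-gray over 6 cells = 3053  → 14.2858
row 1: Σ corner-gray over 6 cells = 3619  → 16.9342
row 2: Σ corner-gray over 6 cells = 3540  → 16.5646
row 3: Σ corner-gray over 6 cells = 3488  → 16.3213
row 4: Σ corner-gray over 6 cells = 3457  → 16.1762
row 5: Σ corner-gray over 6 cells = 2825  → 13.2189
row 6: Σ corner-gray over 6 cells = 2523  → 11.8058
row 7: Σ corner-gray over 6 cells = 2884  → 13.4950
row 8: Σ corner-gray over 6 cells = 3047  → 14.2577
row 9: Σ corner-gray over 6 cells = 2631  → 12.3111
row 10: Σ corner-gray over 6 cells = 2918  → 13.6541
row 11: Σ corner-gray over 6 cells = 3481  → 16.2885
Σ rows: total corner-gray = 37466  → 175.3131 mm³

175.313


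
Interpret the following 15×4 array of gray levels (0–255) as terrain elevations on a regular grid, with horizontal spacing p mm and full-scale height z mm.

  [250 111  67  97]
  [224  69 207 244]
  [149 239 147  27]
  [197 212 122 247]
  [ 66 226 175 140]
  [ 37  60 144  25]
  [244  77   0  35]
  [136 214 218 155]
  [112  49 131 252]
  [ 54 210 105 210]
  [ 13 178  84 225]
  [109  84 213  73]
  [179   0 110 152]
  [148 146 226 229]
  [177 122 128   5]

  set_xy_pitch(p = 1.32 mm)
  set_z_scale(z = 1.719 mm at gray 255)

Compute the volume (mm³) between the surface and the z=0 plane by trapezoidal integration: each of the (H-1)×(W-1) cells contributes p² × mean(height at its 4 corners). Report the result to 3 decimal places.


height_mm = gray/255 × 1.719; cell vol = 1.32² × mean(4 corners)
unit = 1.32² × 1.719 / (4×255) = 0.00293646 mm³ per gray-sum
row 0: Σ corner-gray over 3 cells = 1723  → 5.0595
row 1: Σ corner-gray over 3 cells = 1968  → 5.7789
row 2: Σ corner-gray over 3 cells = 2060  → 6.0491
row 3: Σ corner-gray over 3 cells = 2120  → 6.2253
row 4: Σ corner-gray over 3 cells = 1478  → 4.3401
row 5: Σ corner-gray over 3 cells = 903  → 2.6516
row 6: Σ corner-gray over 3 cells = 1588  → 4.6631
row 7: Σ corner-gray over 3 cells = 1879  → 5.5176
row 8: Σ corner-gray over 3 cells = 1618  → 4.7512
row 9: Σ corner-gray over 3 cells = 1656  → 4.8628
row 10: Σ corner-gray over 3 cells = 1538  → 4.5163
row 11: Σ corner-gray over 3 cells = 1327  → 3.8967
row 12: Σ corner-gray over 3 cells = 1672  → 4.9098
row 13: Σ corner-gray over 3 cells = 1803  → 5.2944
Σ rows: total corner-gray = 23333  → 68.5163 mm³

68.516


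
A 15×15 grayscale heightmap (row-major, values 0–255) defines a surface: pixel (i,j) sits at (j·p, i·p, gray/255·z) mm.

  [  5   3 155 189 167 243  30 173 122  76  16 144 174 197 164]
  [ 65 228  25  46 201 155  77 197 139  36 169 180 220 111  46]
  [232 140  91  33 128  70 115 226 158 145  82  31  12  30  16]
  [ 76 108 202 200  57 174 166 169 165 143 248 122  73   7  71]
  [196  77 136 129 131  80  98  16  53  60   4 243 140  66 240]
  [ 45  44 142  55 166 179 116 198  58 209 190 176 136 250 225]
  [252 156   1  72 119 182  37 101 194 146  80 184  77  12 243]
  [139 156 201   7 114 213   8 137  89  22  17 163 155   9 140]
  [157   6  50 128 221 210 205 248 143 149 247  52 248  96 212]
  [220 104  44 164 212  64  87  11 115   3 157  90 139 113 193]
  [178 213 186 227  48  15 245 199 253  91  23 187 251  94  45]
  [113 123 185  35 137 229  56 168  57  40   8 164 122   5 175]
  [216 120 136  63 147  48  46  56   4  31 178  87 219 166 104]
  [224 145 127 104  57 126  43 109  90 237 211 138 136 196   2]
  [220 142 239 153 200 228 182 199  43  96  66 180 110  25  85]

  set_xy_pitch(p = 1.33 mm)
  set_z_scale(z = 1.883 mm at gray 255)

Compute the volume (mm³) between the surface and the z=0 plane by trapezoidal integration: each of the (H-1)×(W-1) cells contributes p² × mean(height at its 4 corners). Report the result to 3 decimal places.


height_mm = gray/255 × 1.883; cell vol = 1.33² × mean(4 corners)
unit = 1.33² × 1.883 / (4×255) = 0.00326553 mm³ per gray-sum
row 0: Σ corner-gray over 14 cells = 7226  → 23.5967
row 1: Σ corner-gray over 14 cells = 6449  → 21.0594
row 2: Σ corner-gray over 14 cells = 6585  → 21.5035
row 3: Σ corner-gray over 14 cells = 6717  → 21.9346
row 4: Σ corner-gray over 14 cells = 7010  → 22.8914
row 5: Σ corner-gray over 14 cells = 7325  → 23.9200
row 6: Σ corner-gray over 14 cells = 6078  → 19.8479
row 7: Σ corner-gray over 14 cells = 7236  → 23.6294
row 8: Σ corner-gray over 14 cells = 7394  → 24.1453
row 9: Σ corner-gray over 14 cells = 7306  → 23.8579
row 10: Σ corner-gray over 14 cells = 7233  → 23.6196
row 11: Σ corner-gray over 14 cells = 5868  → 19.1621
row 12: Σ corner-gray over 14 cells = 6586  → 21.5068
row 13: Σ corner-gray over 14 cells = 7695  → 25.1282
Σ rows: total corner-gray = 96708  → 315.8027 mm³

315.803


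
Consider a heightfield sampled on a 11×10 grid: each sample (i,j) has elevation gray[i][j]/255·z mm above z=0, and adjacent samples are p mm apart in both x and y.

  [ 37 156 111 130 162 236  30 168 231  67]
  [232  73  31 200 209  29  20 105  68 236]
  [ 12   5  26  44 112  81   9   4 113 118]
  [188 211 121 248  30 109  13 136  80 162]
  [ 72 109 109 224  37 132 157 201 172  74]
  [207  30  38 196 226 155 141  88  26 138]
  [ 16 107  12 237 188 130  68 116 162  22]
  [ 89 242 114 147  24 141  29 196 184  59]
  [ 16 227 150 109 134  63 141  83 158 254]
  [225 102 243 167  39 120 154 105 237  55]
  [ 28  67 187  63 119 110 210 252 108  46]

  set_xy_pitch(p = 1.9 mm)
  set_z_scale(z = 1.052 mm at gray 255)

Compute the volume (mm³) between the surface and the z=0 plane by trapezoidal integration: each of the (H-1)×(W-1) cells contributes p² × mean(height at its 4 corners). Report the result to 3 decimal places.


160.085

height_mm = gray/255 × 1.052; cell vol = 1.9² × mean(4 corners)
unit = 1.9² × 1.052 / (4×255) = 0.00372325 mm³ per gray-sum
row 0: Σ corner-gray over 9 cells = 4490  → 16.7174
row 1: Σ corner-gray over 9 cells = 2856  → 10.6336
row 2: Σ corner-gray over 9 cells = 3164  → 11.7804
row 3: Σ corner-gray over 9 cells = 4674  → 17.4025
row 4: Σ corner-gray over 9 cells = 4573  → 17.0264
row 5: Σ corner-gray over 9 cells = 4223  → 15.7233
row 6: Σ corner-gray over 9 cells = 4380  → 16.3079
row 7: Σ corner-gray over 9 cells = 4702  → 17.5067
row 8: Σ corner-gray over 9 cells = 5014  → 18.6684
row 9: Σ corner-gray over 9 cells = 4920  → 18.3184
Σ rows: total corner-gray = 42996  → 160.0851 mm³


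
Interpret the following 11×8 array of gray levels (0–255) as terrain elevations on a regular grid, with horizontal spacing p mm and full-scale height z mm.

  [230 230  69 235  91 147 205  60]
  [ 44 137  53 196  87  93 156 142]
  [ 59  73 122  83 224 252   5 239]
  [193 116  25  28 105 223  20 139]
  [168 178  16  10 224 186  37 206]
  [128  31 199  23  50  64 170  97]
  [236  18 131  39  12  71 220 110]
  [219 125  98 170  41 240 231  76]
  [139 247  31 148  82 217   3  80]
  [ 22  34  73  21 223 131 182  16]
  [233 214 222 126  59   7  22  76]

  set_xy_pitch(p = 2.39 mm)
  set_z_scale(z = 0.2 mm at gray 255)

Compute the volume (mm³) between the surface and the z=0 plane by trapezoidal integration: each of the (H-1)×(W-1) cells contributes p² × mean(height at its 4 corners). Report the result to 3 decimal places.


height_mm = gray/255 × 0.2; cell vol = 2.39² × mean(4 corners)
unit = 2.39² × 0.2 / (4×255) = 0.00112002 mm³ per gray-sum
row 0: Σ corner-gray over 7 cells = 3874  → 4.3390
row 1: Σ corner-gray over 7 cells = 3446  → 3.8596
row 2: Σ corner-gray over 7 cells = 3182  → 3.5639
row 3: Σ corner-gray over 7 cells = 3042  → 3.4071
row 4: Σ corner-gray over 7 cells = 2975  → 3.3321
row 5: Σ corner-gray over 7 cells = 2627  → 2.9423
row 6: Σ corner-gray over 7 cells = 3433  → 3.8450
row 7: Σ corner-gray over 7 cells = 3780  → 4.2337
row 8: Σ corner-gray over 7 cells = 3041  → 3.4060
row 9: Σ corner-gray over 7 cells = 2975  → 3.3321
Σ rows: total corner-gray = 32375  → 36.2606 mm³

36.261


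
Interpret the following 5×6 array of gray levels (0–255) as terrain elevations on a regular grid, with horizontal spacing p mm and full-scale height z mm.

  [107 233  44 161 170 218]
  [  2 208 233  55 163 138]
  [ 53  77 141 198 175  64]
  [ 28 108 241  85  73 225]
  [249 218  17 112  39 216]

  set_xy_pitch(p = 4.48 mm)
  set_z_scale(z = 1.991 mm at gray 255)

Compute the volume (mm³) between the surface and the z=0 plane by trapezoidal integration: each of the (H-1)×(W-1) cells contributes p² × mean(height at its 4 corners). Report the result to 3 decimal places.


424.126

height_mm = gray/255 × 1.991; cell vol = 4.48² × mean(4 corners)
unit = 4.48² × 1.991 / (4×255) = 0.0391766 mm³ per gray-sum
row 0: Σ corner-gray over 5 cells = 2999  → 117.4907
row 1: Σ corner-gray over 5 cells = 2757  → 108.0100
row 2: Σ corner-gray over 5 cells = 2566  → 100.5272
row 3: Σ corner-gray over 5 cells = 2504  → 98.0983
Σ rows: total corner-gray = 10826  → 424.1262 mm³


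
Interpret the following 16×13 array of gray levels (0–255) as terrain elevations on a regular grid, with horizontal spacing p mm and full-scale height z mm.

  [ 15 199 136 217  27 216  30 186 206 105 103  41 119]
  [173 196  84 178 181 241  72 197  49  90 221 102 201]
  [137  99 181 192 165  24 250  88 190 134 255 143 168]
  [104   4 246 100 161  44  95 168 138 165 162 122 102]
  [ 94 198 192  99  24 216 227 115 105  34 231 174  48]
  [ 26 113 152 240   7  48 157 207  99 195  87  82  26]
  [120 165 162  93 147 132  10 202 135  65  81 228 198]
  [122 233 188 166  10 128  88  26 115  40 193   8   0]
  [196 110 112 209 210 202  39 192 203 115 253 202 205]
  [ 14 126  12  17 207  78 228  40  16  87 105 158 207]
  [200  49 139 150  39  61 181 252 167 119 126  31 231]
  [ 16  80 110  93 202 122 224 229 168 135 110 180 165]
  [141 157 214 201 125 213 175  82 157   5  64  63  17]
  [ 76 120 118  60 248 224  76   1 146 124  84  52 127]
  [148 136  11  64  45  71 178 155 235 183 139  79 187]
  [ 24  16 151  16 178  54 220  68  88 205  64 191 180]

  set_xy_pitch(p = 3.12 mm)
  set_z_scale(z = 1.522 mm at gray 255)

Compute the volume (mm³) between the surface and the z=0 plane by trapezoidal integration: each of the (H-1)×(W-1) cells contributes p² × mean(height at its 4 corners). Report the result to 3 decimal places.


height_mm = gray/255 × 1.522; cell vol = 3.12² × mean(4 corners)
unit = 3.12² × 1.522 / (4×255) = 0.0145253 mm³ per gray-sum
row 0: Σ corner-gray over 12 cells = 6662  → 96.7672
row 1: Σ corner-gray over 12 cells = 7343  → 106.6589
row 2: Σ corner-gray over 12 cells = 6763  → 98.2343
row 3: Σ corner-gray over 12 cells = 6388  → 92.7873
row 4: Σ corner-gray over 12 cells = 6198  → 90.0275
row 5: Σ corner-gray over 12 cells = 5984  → 86.9191
row 6: Σ corner-gray over 12 cells = 5670  → 82.3582
row 7: Σ corner-gray over 12 cells = 6607  → 95.9683
row 8: Σ corner-gray over 12 cells = 6464  → 93.8912
row 9: Σ corner-gray over 12 cells = 5428  → 78.8431
row 10: Σ corner-gray over 12 cells = 6546  → 95.0823
row 11: Σ corner-gray over 12 cells = 6557  → 95.2421
row 12: Σ corner-gray over 12 cells = 5779  → 83.9414
row 13: Σ corner-gray over 12 cells = 5636  → 81.8643
row 14: Σ corner-gray over 12 cells = 5633  → 81.8207
Σ rows: total corner-gray = 93658  → 1360.4060 mm³

1360.406


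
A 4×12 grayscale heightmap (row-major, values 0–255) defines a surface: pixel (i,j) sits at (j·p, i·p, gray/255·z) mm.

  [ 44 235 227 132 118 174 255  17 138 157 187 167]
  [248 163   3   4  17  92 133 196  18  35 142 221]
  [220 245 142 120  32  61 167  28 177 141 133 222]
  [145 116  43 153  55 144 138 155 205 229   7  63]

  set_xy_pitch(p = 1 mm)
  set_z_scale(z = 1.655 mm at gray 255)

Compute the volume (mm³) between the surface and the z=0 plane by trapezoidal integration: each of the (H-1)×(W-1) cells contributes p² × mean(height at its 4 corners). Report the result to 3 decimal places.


26.297

height_mm = gray/255 × 1.655; cell vol = 1² × mean(4 corners)
unit = 1² × 1.655 / (4×255) = 0.00162255 mm³ per gray-sum
row 0: Σ corner-gray over 11 cells = 5566  → 9.0311
row 1: Σ corner-gray over 11 cells = 5009  → 8.1273
row 2: Σ corner-gray over 11 cells = 5632  → 9.1382
Σ rows: total corner-gray = 16207  → 26.2967 mm³


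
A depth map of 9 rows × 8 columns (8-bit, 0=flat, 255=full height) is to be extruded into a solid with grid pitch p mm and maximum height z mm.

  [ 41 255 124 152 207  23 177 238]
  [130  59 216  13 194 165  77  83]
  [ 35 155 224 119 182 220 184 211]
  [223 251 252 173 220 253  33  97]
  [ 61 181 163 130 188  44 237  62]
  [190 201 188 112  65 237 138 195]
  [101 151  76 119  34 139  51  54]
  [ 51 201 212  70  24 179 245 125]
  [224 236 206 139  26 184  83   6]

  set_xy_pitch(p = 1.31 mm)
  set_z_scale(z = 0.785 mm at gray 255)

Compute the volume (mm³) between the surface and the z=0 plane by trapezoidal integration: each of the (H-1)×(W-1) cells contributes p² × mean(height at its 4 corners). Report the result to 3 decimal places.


43.411

height_mm = gray/255 × 0.785; cell vol = 1.31² × mean(4 corners)
unit = 1.31² × 0.785 / (4×255) = 0.00132072 mm³ per gray-sum
row 0: Σ corner-gray over 7 cells = 3816  → 5.0399
row 1: Σ corner-gray over 7 cells = 4075  → 5.3820
row 2: Σ corner-gray over 7 cells = 5098  → 6.7331
row 3: Σ corner-gray over 7 cells = 4693  → 6.1982
row 4: Σ corner-gray over 7 cells = 4276  → 5.6474
row 5: Σ corner-gray over 7 cells = 3562  → 4.7044
row 6: Σ corner-gray over 7 cells = 3333  → 4.4020
row 7: Σ corner-gray over 7 cells = 4016  → 5.3040
Σ rows: total corner-gray = 32869  → 43.4109 mm³


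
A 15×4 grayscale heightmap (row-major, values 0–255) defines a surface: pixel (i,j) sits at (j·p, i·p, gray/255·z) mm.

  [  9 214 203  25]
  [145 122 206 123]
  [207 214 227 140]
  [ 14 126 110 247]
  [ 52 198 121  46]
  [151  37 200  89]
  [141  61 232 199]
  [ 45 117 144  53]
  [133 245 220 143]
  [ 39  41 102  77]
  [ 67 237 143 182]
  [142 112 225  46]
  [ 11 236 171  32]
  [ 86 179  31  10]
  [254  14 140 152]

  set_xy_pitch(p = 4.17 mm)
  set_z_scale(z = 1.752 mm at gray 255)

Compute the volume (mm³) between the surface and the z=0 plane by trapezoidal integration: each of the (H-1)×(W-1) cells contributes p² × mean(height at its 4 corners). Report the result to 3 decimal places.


688.457

height_mm = gray/255 × 1.752; cell vol = 4.17² × mean(4 corners)
unit = 4.17² × 1.752 / (4×255) = 0.029868 mm³ per gray-sum
row 0: Σ corner-gray over 3 cells = 1792  → 53.5234
row 1: Σ corner-gray over 3 cells = 2153  → 64.3058
row 2: Σ corner-gray over 3 cells = 1962  → 58.6010
row 3: Σ corner-gray over 3 cells = 1469  → 43.8761
row 4: Σ corner-gray over 3 cells = 1450  → 43.3086
row 5: Σ corner-gray over 3 cells = 1640  → 48.9835
row 6: Σ corner-gray over 3 cells = 1546  → 46.1759
row 7: Σ corner-gray over 3 cells = 1826  → 54.5390
row 8: Σ corner-gray over 3 cells = 1608  → 48.0277
row 9: Σ corner-gray over 3 cells = 1411  → 42.1437
row 10: Σ corner-gray over 3 cells = 1871  → 55.8830
row 11: Σ corner-gray over 3 cells = 1719  → 51.3431
row 12: Σ corner-gray over 3 cells = 1373  → 41.0088
row 13: Σ corner-gray over 3 cells = 1230  → 36.7376
Σ rows: total corner-gray = 23050  → 688.4572 mm³


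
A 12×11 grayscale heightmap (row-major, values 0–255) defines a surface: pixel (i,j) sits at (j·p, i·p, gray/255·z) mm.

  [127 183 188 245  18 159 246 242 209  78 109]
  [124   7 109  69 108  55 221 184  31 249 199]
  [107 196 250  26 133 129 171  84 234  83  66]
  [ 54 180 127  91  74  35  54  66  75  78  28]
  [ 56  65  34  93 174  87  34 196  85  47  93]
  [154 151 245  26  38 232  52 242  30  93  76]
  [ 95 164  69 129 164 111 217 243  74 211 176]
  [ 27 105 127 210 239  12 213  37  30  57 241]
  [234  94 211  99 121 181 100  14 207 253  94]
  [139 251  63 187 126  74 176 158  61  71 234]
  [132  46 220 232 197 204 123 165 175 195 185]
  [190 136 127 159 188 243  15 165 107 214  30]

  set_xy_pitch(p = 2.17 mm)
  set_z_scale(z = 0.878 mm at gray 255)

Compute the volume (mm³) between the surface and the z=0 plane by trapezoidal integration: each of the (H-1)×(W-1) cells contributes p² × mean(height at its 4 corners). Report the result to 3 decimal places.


231.706

height_mm = gray/255 × 0.878; cell vol = 2.17² × mean(4 corners)
unit = 2.17² × 0.878 / (4×255) = 0.00405335 mm³ per gray-sum
row 0: Σ corner-gray over 10 cells = 5761  → 23.3513
row 1: Σ corner-gray over 10 cells = 5174  → 20.9720
row 2: Σ corner-gray over 10 cells = 4427  → 17.9442
row 3: Σ corner-gray over 10 cells = 3421  → 13.8665
row 4: Σ corner-gray over 10 cells = 4227  → 17.1335
row 5: Σ corner-gray over 10 cells = 5483  → 22.2245
row 6: Σ corner-gray over 10 cells = 5363  → 21.7381
row 7: Σ corner-gray over 10 cells = 5216  → 21.1423
row 8: Σ corner-gray over 10 cells = 5595  → 22.6785
row 9: Σ corner-gray over 10 cells = 6138  → 24.8794
row 10: Σ corner-gray over 10 cells = 6359  → 25.7752
Σ rows: total corner-gray = 57164  → 231.7055 mm³


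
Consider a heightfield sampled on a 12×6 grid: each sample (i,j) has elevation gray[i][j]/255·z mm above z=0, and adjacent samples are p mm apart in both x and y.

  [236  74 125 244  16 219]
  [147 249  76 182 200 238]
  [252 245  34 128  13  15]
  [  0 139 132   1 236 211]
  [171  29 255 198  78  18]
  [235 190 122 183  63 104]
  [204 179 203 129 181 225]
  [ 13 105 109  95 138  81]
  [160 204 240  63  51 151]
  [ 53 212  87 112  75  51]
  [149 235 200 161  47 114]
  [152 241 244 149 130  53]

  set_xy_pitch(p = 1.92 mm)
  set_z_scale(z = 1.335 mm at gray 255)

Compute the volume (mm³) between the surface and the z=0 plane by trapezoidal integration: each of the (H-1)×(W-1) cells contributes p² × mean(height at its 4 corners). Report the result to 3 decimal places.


height_mm = gray/255 × 1.335; cell vol = 1.92² × mean(4 corners)
unit = 1.92² × 1.335 / (4×255) = 0.00482485 mm³ per gray-sum
row 0: Σ corner-gray over 5 cells = 3172  → 15.3044
row 1: Σ corner-gray over 5 cells = 2906  → 14.0210
row 2: Σ corner-gray over 5 cells = 2334  → 11.2612
row 3: Σ corner-gray over 5 cells = 2536  → 12.2358
row 4: Σ corner-gray over 5 cells = 2764  → 13.3359
row 5: Σ corner-gray over 5 cells = 3268  → 15.7676
row 6: Σ corner-gray over 5 cells = 2801  → 13.5144
row 7: Σ corner-gray over 5 cells = 2415  → 11.6520
row 8: Σ corner-gray over 5 cells = 2503  → 12.0766
row 9: Σ corner-gray over 5 cells = 2625  → 12.6652
row 10: Σ corner-gray over 5 cells = 3282  → 15.8351
Σ rows: total corner-gray = 30606  → 147.6693 mm³

147.669


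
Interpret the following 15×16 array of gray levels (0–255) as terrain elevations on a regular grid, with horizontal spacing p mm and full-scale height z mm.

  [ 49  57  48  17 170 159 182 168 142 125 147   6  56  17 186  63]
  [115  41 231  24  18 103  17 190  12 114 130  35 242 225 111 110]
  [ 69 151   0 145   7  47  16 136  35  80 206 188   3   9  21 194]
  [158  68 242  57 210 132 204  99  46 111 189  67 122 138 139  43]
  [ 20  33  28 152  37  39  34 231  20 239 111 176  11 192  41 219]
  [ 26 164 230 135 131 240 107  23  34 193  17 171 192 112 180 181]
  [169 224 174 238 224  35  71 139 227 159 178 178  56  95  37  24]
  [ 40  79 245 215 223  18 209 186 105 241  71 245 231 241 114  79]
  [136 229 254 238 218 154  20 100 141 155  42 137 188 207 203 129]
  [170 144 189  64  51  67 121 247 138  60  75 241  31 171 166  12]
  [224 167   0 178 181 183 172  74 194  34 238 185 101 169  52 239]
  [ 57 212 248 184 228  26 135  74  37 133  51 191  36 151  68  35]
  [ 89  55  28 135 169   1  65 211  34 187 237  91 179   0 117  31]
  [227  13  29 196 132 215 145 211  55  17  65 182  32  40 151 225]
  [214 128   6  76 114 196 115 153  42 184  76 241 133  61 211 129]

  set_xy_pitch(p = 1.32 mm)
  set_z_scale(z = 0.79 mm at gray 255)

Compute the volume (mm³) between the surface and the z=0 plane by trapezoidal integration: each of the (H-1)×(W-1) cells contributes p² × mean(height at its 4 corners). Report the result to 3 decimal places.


140.722

height_mm = gray/255 × 0.79; cell vol = 1.32² × mean(4 corners)
unit = 1.32² × 0.79 / (4×255) = 0.00134951 mm³ per gray-sum
row 0: Σ corner-gray over 15 cells = 6283  → 8.4789
row 1: Σ corner-gray over 15 cells = 5562  → 7.5060
row 2: Σ corner-gray over 15 cells = 6200  → 8.3669
row 3: Σ corner-gray over 15 cells = 6776  → 9.1443
row 4: Σ corner-gray over 15 cells = 6992  → 9.4357
row 5: Σ corner-gray over 15 cells = 8328  → 11.2387
row 6: Σ corner-gray over 15 cells = 9228  → 12.4532
row 7: Σ corner-gray over 15 cells = 9802  → 13.2279
row 8: Σ corner-gray over 15 cells = 8549  → 11.5369
row 9: Σ corner-gray over 15 cells = 8031  → 10.8379
row 10: Σ corner-gray over 15 cells = 7959  → 10.7407
row 11: Σ corner-gray over 15 cells = 6778  → 9.1470
row 12: Σ corner-gray over 15 cells = 6556  → 8.8474
row 13: Σ corner-gray over 15 cells = 7233  → 9.7610
Σ rows: total corner-gray = 104277  → 140.7224 mm³


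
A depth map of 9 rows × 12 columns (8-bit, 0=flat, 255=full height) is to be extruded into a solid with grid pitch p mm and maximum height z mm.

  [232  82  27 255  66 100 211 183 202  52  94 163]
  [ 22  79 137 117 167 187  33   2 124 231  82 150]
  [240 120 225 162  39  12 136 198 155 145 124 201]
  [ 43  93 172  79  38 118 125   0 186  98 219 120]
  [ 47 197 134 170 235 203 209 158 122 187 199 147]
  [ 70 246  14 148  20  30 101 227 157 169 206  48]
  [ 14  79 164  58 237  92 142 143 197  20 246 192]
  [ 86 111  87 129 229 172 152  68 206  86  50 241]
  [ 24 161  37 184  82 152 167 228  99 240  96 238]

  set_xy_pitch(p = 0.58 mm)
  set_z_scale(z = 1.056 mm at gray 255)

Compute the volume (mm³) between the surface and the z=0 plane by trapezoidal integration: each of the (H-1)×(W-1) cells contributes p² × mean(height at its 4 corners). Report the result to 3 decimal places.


height_mm = gray/255 × 1.056; cell vol = 0.58² × mean(4 corners)
unit = 0.58² × 1.056 / (4×255) = 0.000348273 mm³ per gray-sum
row 0: Σ corner-gray over 11 cells = 5429  → 1.8908
row 1: Σ corner-gray over 11 cells = 5563  → 1.9374
row 2: Σ corner-gray over 11 cells = 5492  → 1.9127
row 3: Σ corner-gray over 11 cells = 6241  → 2.1736
row 4: Σ corner-gray over 11 cells = 6576  → 2.2902
row 5: Σ corner-gray over 11 cells = 5716  → 1.9907
row 6: Σ corner-gray over 11 cells = 5869  → 2.0440
row 7: Σ corner-gray over 11 cells = 6061  → 2.1109
Σ rows: total corner-gray = 46947  → 16.3504 mm³

16.350
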